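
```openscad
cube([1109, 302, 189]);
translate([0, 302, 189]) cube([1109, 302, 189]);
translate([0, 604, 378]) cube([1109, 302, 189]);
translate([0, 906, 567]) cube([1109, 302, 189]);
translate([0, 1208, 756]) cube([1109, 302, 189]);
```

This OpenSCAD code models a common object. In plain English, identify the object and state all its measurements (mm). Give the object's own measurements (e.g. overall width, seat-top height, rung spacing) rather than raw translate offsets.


A straight staircase of 5 solid steps. Each step is 1109 mm wide (x), 302 mm deep (y, the going) and 189 mm tall (the rise). The first step rests on the floor; each subsequent step sits one going further in +y and one rise higher in +z, directly behind and above the previous step with no overlap.


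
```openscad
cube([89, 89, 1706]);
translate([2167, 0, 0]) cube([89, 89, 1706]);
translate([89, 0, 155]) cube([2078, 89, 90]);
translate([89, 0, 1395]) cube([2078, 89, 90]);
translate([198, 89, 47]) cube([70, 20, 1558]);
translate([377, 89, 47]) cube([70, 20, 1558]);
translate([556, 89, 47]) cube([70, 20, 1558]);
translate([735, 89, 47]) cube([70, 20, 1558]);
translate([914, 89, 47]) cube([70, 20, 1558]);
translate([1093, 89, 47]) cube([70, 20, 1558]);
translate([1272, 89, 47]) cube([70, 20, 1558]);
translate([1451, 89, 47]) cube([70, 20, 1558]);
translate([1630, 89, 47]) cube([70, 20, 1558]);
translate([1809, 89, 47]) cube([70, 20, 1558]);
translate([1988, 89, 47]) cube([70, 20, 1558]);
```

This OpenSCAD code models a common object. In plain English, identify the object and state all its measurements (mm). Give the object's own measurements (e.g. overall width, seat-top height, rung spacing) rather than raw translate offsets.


A fence section. Two 89×89 mm posts, 1706 mm tall, stand on the floor with a clear span of 2078 mm between their inner faces. Two horizontal rails of 89×90 mm section span the gap between the posts with their undersides at z = 155 mm and z = 1395 mm, flush with the posts' −y face. 11 pickets, each 70 mm wide, 20 mm thick and 1558 mm tall, are fixed to the +y face of the rails with their bottoms at z = 47 mm, spaced across the span with a 109 mm gap after the −x post and between neighbouring pickets and before the +x post.


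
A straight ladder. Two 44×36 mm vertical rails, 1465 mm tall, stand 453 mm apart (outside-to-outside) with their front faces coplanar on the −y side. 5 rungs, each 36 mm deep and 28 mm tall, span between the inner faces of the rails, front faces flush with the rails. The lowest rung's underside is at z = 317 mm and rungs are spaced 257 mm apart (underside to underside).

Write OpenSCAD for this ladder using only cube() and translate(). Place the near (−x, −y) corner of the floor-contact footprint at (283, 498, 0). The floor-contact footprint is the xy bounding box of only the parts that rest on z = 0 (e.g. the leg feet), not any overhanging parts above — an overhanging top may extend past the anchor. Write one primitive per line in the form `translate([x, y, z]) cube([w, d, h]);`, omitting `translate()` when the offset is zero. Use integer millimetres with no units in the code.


translate([283, 498, 0]) cube([44, 36, 1465]);
translate([692, 498, 0]) cube([44, 36, 1465]);
translate([327, 498, 317]) cube([365, 36, 28]);
translate([327, 498, 574]) cube([365, 36, 28]);
translate([327, 498, 831]) cube([365, 36, 28]);
translate([327, 498, 1088]) cube([365, 36, 28]);
translate([327, 498, 1345]) cube([365, 36, 28]);


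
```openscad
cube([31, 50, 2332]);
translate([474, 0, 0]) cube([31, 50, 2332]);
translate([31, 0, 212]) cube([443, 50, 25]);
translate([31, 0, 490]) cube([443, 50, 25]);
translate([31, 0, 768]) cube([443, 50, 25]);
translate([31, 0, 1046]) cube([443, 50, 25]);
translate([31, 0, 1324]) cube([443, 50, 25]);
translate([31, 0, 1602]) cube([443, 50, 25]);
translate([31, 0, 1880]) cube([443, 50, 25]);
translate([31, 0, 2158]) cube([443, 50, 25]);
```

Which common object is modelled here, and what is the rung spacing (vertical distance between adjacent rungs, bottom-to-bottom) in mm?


A ladder. The rung spacing is 278 mm.

Two tall 31×50 posts with 8 short bars between them — a ladder. Adjacent rungs sit at z = 212 and z = 490, so the spacing is 490 − 212 = 278 mm.


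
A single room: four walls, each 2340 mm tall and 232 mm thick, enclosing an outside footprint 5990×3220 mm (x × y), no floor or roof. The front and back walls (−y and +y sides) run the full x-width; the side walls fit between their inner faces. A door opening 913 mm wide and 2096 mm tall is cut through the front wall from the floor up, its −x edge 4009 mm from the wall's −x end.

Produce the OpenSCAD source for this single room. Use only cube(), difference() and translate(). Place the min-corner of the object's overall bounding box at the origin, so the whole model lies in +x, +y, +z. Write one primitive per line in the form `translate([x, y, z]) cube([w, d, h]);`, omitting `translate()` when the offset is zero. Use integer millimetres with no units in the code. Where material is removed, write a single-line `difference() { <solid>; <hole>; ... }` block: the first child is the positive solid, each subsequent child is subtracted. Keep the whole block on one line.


difference() { cube([5990, 232, 2340]); translate([4009, 0, 0]) cube([913, 232, 2096]); }
translate([0, 2988, 0]) cube([5990, 232, 2340]);
translate([0, 232, 0]) cube([232, 2756, 2340]);
translate([5758, 232, 0]) cube([232, 2756, 2340]);


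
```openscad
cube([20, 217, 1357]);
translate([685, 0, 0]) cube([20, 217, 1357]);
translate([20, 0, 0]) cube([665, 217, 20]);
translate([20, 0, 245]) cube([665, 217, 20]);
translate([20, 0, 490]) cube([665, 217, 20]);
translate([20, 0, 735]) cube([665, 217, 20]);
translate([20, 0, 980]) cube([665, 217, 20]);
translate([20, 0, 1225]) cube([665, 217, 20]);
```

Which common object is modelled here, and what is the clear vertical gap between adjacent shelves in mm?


A bookshelf. The clear shelf gap is 225 mm.

Two tall side panels with 6 horizontal boards between them — a bookshelf. The first two shelf undersides are at z = 0 and z = 245; with shelf thickness 20, the clear gap is 245 − 0 − 20 = 225 mm.


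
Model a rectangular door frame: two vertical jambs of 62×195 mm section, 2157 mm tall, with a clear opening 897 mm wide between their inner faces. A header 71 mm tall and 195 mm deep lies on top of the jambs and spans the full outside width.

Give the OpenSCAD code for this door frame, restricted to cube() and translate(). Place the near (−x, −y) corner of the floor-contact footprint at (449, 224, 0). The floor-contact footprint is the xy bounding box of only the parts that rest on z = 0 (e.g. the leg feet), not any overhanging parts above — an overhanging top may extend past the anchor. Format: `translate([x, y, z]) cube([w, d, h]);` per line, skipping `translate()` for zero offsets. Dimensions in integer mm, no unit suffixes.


translate([449, 224, 0]) cube([62, 195, 2157]);
translate([1408, 224, 0]) cube([62, 195, 2157]);
translate([449, 224, 2157]) cube([1021, 195, 71]);


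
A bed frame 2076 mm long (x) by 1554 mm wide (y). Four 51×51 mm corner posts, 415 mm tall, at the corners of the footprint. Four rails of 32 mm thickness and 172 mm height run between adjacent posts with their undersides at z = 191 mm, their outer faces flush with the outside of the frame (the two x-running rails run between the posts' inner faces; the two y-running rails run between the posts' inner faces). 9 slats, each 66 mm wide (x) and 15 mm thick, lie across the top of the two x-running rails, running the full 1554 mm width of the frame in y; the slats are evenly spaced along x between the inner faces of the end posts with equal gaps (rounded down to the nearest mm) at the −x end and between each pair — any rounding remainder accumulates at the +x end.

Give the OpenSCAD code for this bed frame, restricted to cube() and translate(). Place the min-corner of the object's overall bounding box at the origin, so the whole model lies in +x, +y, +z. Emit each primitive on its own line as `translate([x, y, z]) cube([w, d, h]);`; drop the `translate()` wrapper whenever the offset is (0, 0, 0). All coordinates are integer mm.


// slat z = rail_z + rail_h = 191 + 172 = 363
// slat gap = ⌊(1974 − 9·66) / 10⌋ = 138
cube([51, 51, 415]);
translate([0, 1503, 0]) cube([51, 51, 415]);
translate([2025, 0, 0]) cube([51, 51, 415]);
translate([2025, 1503, 0]) cube([51, 51, 415]);
translate([51, 0, 191]) cube([1974, 32, 172]);
translate([51, 1522, 191]) cube([1974, 32, 172]);
translate([0, 51, 191]) cube([32, 1452, 172]);
translate([2044, 51, 191]) cube([32, 1452, 172]);
translate([189, 0, 363]) cube([66, 1554, 15]);
translate([393, 0, 363]) cube([66, 1554, 15]);
translate([597, 0, 363]) cube([66, 1554, 15]);
translate([801, 0, 363]) cube([66, 1554, 15]);
translate([1005, 0, 363]) cube([66, 1554, 15]);
translate([1209, 0, 363]) cube([66, 1554, 15]);
translate([1413, 0, 363]) cube([66, 1554, 15]);
translate([1617, 0, 363]) cube([66, 1554, 15]);
translate([1821, 0, 363]) cube([66, 1554, 15]);


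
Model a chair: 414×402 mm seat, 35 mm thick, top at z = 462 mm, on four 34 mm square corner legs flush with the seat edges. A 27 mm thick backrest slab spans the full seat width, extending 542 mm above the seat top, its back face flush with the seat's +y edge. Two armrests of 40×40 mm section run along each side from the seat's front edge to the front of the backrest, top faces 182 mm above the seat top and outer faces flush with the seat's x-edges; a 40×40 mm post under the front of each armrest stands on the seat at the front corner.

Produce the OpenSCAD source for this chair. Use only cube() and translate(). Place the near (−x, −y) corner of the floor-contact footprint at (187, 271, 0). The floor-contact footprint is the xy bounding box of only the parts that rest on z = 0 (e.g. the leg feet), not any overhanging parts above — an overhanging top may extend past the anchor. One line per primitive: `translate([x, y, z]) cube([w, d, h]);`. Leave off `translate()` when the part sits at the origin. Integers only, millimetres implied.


translate([187, 271, 427]) cube([414, 402, 35]);
translate([187, 271, 0]) cube([34, 34, 427]);
translate([567, 271, 0]) cube([34, 34, 427]);
translate([187, 639, 0]) cube([34, 34, 427]);
translate([567, 639, 0]) cube([34, 34, 427]);
translate([187, 646, 462]) cube([414, 27, 542]);
translate([187, 271, 604]) cube([40, 375, 40]);
translate([561, 271, 604]) cube([40, 375, 40]);
translate([187, 271, 462]) cube([40, 40, 142]);
translate([561, 271, 462]) cube([40, 40, 142]);


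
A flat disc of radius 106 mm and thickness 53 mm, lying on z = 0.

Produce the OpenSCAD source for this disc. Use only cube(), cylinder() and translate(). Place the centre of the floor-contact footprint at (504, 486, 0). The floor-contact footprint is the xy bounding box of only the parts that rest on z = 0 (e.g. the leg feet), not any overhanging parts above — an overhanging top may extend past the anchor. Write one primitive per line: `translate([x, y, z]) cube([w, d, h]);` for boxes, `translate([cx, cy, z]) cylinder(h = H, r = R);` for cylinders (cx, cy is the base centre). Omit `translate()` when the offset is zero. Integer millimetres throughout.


translate([504, 486, 0]) cylinder(h = 53, r = 106);


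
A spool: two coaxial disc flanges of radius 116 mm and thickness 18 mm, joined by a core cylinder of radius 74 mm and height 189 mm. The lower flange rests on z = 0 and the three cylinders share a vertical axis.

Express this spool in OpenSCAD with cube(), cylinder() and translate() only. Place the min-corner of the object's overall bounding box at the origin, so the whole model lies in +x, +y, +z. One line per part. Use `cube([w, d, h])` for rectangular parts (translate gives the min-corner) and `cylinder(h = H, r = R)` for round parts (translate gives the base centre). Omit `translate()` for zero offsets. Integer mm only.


translate([116, 116, 0]) cylinder(h = 18, r = 116);
translate([116, 116, 18]) cylinder(h = 189, r = 74);
translate([116, 116, 207]) cylinder(h = 18, r = 116);


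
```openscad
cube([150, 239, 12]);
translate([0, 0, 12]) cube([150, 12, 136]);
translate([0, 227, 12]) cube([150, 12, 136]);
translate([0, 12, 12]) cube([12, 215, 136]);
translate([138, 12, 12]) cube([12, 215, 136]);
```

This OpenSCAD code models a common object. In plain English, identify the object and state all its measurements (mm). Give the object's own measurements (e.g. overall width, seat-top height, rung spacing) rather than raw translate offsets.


An open-topped rectangular box: outside dimensions 150×239×148 mm, with a uniform wall and base thickness of 12 mm. The base is a full 150×239 slab on the floor; four walls sit on top of the base. The front and back walls (the −y and +y sides) span the full width; the two side walls fit between them.


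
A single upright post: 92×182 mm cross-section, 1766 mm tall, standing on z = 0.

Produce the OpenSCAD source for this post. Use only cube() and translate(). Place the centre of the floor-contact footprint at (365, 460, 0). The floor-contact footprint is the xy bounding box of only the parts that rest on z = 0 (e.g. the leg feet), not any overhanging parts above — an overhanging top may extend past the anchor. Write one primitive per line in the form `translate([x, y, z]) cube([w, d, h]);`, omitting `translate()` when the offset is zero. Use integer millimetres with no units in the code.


translate([319, 369, 0]) cube([92, 182, 1766]);


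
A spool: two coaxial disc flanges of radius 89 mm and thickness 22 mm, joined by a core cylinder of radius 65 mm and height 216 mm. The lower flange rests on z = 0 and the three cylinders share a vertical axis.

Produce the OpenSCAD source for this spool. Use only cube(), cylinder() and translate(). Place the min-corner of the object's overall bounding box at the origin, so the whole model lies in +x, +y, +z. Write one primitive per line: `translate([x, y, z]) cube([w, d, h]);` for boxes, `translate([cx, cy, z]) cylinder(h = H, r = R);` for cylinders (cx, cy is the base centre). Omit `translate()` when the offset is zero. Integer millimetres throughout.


translate([89, 89, 0]) cylinder(h = 22, r = 89);
translate([89, 89, 22]) cylinder(h = 216, r = 65);
translate([89, 89, 238]) cylinder(h = 22, r = 89);


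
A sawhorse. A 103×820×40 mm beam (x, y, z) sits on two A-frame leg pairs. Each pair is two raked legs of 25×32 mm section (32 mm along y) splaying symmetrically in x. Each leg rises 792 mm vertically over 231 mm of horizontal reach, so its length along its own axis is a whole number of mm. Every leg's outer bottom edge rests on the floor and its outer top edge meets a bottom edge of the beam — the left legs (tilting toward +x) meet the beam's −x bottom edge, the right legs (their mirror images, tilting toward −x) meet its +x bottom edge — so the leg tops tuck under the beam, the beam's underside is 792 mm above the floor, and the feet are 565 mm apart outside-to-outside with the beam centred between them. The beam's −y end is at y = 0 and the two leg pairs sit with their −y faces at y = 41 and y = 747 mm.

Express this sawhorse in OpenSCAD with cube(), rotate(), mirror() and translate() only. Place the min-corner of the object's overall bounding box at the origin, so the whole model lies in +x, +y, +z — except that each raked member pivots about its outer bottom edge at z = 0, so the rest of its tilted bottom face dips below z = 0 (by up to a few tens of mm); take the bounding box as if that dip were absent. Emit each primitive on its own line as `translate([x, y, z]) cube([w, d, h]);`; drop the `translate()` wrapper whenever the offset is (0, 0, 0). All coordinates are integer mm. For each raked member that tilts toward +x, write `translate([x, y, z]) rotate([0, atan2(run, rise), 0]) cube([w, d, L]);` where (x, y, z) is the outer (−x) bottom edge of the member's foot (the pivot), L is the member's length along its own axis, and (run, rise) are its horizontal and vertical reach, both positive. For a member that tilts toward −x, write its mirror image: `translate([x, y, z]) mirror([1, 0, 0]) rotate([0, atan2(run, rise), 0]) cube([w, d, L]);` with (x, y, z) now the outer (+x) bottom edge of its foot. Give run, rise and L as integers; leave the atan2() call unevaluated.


// leg length = √(231² + 792²) = 825
// right-leg outer foot x = 2·231 + 103 = 565
// beam min-corner = (231, 0, 792)
translate([231, 0, 792]) cube([103, 820, 40]);
translate([0, 41, 0]) rotate([0, atan2(231, 792), 0]) cube([25, 32, 825]);
translate([565, 41, 0]) mirror([1, 0, 0]) rotate([0, atan2(231, 792), 0]) cube([25, 32, 825]);
translate([0, 747, 0]) rotate([0, atan2(231, 792), 0]) cube([25, 32, 825]);
translate([565, 747, 0]) mirror([1, 0, 0]) rotate([0, atan2(231, 792), 0]) cube([25, 32, 825]);


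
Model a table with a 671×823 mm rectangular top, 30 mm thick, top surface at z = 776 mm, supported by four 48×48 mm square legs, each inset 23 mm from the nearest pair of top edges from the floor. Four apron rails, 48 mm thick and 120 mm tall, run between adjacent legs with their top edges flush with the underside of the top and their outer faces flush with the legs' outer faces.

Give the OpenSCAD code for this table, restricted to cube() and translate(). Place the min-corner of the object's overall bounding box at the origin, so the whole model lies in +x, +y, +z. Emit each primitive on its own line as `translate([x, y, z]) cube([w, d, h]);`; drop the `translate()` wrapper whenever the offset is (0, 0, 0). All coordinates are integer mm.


translate([0, 0, 746]) cube([671, 823, 30]);
translate([23, 23, 0]) cube([48, 48, 746]);
translate([600, 23, 0]) cube([48, 48, 746]);
translate([23, 752, 0]) cube([48, 48, 746]);
translate([600, 752, 0]) cube([48, 48, 746]);
translate([71, 23, 626]) cube([529, 48, 120]);
translate([71, 752, 626]) cube([529, 48, 120]);
translate([23, 71, 626]) cube([48, 681, 120]);
translate([600, 71, 626]) cube([48, 681, 120]);


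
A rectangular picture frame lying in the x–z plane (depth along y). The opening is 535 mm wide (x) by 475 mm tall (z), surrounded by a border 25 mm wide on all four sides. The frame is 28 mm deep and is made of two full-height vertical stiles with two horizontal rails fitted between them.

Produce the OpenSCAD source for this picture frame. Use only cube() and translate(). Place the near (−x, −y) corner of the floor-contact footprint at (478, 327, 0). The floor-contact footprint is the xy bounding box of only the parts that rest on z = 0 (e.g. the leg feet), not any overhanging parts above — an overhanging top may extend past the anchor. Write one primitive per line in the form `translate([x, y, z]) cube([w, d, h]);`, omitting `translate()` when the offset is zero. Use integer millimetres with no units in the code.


translate([478, 327, 0]) cube([25, 28, 525]);
translate([1038, 327, 0]) cube([25, 28, 525]);
translate([503, 327, 0]) cube([535, 28, 25]);
translate([503, 327, 500]) cube([535, 28, 25]);


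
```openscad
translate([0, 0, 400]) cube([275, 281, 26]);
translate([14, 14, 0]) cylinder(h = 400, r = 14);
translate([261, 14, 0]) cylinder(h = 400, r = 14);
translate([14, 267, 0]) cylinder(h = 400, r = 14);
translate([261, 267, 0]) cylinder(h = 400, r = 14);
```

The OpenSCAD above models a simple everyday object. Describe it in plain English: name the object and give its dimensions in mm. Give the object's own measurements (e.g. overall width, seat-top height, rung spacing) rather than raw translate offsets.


A simple wooden stool: a rectangular seat 275 mm (x) by 281 mm (y), 26 mm thick, top face at z = 426 mm, on four round legs, each 28 mm in diameter. The legs rest on z = 0, each leg's axis is inset half a diameter from the nearest pair of seat edges (so the leg's bounding box is flush with the corner).


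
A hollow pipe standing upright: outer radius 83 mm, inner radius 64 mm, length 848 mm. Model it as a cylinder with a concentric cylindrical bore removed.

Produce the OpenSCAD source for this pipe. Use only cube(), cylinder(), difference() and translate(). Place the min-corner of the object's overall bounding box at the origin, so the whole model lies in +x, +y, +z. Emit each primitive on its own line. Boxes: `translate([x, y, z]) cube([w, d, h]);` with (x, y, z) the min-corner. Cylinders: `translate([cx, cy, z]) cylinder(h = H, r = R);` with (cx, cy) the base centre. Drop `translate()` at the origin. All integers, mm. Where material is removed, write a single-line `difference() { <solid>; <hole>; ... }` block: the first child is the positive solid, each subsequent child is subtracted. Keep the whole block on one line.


difference() { translate([83, 83, 0]) cylinder(h = 848, r = 83); translate([83, 83, 0]) cylinder(h = 848, r = 64); }


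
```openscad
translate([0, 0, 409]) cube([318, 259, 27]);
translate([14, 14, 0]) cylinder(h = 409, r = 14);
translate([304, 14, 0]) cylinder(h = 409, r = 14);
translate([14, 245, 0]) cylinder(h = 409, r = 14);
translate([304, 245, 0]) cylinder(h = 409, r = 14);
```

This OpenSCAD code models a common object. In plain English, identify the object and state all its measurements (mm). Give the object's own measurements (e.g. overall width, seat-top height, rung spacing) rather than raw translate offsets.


A four-legged stool. The seat is a 318×259×27 mm slab whose top surface is at z = 436 mm; four round legs, each 28 mm in diameter, run from the floor (z = 0) to the underside of the seat, each leg's axis is inset half a diameter from the nearest pair of seat edges (so the leg's bounding box is flush with the corner).


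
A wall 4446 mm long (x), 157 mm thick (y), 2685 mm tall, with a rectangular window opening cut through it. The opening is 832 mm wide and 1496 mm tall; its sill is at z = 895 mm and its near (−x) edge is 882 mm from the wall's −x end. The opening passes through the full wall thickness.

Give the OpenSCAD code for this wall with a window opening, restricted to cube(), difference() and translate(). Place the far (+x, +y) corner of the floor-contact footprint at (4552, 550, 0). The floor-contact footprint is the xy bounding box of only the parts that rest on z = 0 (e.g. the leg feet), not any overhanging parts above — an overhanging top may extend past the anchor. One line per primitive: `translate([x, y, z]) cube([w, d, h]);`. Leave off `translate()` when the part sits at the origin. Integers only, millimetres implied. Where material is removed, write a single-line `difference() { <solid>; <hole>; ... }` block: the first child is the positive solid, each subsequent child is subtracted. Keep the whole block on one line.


difference() { translate([106, 393, 0]) cube([4446, 157, 2685]); translate([988, 393, 895]) cube([832, 157, 1496]); }


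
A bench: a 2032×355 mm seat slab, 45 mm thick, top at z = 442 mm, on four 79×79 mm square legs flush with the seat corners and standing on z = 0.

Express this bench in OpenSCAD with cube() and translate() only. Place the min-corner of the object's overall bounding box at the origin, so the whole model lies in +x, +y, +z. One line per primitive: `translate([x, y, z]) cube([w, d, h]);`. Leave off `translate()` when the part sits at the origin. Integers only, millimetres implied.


translate([0, 0, 397]) cube([2032, 355, 45]);
cube([79, 79, 397]);
translate([0, 276, 0]) cube([79, 79, 397]);
translate([1953, 0, 0]) cube([79, 79, 397]);
translate([1953, 276, 0]) cube([79, 79, 397]);


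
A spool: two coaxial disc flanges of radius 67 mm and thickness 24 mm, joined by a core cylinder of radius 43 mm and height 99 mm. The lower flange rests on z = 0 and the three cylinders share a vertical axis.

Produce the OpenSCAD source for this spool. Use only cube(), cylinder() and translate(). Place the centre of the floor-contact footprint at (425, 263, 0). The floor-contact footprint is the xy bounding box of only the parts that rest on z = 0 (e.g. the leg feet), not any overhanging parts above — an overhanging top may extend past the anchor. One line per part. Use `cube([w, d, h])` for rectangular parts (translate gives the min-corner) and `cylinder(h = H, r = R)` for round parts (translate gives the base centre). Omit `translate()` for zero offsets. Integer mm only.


translate([425, 263, 0]) cylinder(h = 24, r = 67);
translate([425, 263, 24]) cylinder(h = 99, r = 43);
translate([425, 263, 123]) cylinder(h = 24, r = 67);


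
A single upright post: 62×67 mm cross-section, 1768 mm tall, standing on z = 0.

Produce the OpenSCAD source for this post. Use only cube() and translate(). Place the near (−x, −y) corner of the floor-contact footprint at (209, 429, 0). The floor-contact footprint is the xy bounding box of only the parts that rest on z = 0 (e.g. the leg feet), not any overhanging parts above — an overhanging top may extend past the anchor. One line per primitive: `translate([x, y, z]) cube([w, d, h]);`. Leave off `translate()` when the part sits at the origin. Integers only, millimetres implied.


translate([209, 429, 0]) cube([62, 67, 1768]);


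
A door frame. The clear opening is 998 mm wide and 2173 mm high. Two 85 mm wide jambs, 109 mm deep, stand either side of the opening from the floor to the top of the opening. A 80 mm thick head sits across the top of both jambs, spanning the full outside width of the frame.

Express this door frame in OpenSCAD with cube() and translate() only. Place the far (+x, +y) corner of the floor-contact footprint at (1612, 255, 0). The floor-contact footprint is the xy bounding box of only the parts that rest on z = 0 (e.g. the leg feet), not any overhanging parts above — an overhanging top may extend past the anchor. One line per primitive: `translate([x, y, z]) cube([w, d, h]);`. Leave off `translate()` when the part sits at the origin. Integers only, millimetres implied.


translate([444, 146, 0]) cube([85, 109, 2173]);
translate([1527, 146, 0]) cube([85, 109, 2173]);
translate([444, 146, 2173]) cube([1168, 109, 80]);


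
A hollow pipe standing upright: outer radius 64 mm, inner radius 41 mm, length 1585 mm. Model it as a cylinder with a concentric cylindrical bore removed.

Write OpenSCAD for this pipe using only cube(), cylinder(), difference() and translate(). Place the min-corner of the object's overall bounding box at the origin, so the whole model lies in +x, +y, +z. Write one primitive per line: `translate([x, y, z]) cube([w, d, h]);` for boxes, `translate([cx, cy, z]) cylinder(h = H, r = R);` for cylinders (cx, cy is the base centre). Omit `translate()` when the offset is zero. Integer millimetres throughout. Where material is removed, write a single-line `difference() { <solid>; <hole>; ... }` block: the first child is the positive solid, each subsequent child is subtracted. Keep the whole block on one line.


difference() { translate([64, 64, 0]) cylinder(h = 1585, r = 64); translate([64, 64, 0]) cylinder(h = 1585, r = 41); }


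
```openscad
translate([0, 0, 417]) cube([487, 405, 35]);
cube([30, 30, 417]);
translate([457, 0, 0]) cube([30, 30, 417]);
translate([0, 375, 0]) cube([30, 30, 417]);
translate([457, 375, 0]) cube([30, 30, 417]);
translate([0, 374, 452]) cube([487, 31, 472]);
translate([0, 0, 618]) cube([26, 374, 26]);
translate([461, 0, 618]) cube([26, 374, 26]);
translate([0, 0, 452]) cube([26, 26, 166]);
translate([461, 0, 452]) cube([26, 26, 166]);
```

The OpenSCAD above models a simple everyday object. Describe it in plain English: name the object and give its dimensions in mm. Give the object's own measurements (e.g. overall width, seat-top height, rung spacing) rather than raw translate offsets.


A chair. The seat is a 487×405×35 mm slab with its top at z = 452 mm, on four 30×30 mm corner legs (flush with the seat edges, standing on z = 0). A flat backrest 31 mm thick, 472 mm tall, spans the full seat width and rises from the seat top along its +y edge, rear face flush with the rear of the seat. Two armrests of 26×26 mm section run along each side from the seat's front edge to the front of the backrest, top faces 192 mm above the seat top and outer faces flush with the seat's x-edges; a 26×26 mm post under the front of each armrest stands on the seat at the front corner.


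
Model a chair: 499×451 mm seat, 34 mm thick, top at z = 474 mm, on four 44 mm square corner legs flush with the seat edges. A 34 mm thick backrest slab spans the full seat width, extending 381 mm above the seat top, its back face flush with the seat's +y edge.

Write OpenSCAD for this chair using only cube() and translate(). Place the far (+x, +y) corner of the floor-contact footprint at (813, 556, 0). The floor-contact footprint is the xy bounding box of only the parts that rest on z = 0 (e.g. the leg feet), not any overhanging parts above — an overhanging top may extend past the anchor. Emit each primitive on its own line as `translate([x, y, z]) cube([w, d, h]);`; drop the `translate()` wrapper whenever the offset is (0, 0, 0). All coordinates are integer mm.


translate([314, 105, 440]) cube([499, 451, 34]);
translate([314, 105, 0]) cube([44, 44, 440]);
translate([769, 105, 0]) cube([44, 44, 440]);
translate([314, 512, 0]) cube([44, 44, 440]);
translate([769, 512, 0]) cube([44, 44, 440]);
translate([314, 522, 474]) cube([499, 34, 381]);


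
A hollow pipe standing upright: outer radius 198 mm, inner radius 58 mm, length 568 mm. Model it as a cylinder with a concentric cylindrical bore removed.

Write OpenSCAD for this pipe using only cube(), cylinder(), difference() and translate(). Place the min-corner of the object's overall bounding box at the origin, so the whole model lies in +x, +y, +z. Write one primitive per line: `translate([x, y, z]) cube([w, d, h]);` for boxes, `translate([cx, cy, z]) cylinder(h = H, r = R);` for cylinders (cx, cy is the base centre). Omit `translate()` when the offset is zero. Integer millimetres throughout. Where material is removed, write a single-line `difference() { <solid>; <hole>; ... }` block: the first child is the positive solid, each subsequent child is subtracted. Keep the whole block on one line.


difference() { translate([198, 198, 0]) cylinder(h = 568, r = 198); translate([198, 198, 0]) cylinder(h = 568, r = 58); }


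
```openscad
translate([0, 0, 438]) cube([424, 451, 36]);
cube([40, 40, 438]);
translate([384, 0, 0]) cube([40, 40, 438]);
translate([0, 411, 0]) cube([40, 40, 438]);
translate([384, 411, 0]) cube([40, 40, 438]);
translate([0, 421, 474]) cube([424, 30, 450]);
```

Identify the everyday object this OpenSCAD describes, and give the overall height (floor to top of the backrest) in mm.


A chair. The overall height is 924 mm.

A slab on four corner posts with a tall panel at the back — a chair. The seat slab sits at z = 438 with thickness 36, and the 450 mm backrest starts at the seat top, so the overall height is 438 + 36 + 450 = 924 mm.


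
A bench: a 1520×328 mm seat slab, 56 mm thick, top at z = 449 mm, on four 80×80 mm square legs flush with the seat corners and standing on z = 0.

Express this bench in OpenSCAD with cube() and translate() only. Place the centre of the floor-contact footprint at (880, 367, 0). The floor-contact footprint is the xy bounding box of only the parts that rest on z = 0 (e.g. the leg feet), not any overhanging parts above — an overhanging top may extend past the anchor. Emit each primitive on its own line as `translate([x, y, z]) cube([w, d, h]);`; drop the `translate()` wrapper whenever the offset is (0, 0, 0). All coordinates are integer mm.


translate([120, 203, 393]) cube([1520, 328, 56]);
translate([120, 203, 0]) cube([80, 80, 393]);
translate([120, 451, 0]) cube([80, 80, 393]);
translate([1560, 203, 0]) cube([80, 80, 393]);
translate([1560, 451, 0]) cube([80, 80, 393]);


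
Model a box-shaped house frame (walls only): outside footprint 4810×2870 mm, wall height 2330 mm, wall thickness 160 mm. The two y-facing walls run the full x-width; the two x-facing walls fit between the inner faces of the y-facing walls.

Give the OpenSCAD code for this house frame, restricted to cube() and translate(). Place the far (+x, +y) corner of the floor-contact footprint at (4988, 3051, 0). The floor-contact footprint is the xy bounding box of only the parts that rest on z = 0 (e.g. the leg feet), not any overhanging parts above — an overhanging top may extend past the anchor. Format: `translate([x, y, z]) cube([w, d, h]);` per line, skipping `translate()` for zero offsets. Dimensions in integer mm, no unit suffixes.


translate([178, 181, 0]) cube([4810, 160, 2330]);
translate([178, 2891, 0]) cube([4810, 160, 2330]);
translate([178, 341, 0]) cube([160, 2550, 2330]);
translate([4828, 341, 0]) cube([160, 2550, 2330]);


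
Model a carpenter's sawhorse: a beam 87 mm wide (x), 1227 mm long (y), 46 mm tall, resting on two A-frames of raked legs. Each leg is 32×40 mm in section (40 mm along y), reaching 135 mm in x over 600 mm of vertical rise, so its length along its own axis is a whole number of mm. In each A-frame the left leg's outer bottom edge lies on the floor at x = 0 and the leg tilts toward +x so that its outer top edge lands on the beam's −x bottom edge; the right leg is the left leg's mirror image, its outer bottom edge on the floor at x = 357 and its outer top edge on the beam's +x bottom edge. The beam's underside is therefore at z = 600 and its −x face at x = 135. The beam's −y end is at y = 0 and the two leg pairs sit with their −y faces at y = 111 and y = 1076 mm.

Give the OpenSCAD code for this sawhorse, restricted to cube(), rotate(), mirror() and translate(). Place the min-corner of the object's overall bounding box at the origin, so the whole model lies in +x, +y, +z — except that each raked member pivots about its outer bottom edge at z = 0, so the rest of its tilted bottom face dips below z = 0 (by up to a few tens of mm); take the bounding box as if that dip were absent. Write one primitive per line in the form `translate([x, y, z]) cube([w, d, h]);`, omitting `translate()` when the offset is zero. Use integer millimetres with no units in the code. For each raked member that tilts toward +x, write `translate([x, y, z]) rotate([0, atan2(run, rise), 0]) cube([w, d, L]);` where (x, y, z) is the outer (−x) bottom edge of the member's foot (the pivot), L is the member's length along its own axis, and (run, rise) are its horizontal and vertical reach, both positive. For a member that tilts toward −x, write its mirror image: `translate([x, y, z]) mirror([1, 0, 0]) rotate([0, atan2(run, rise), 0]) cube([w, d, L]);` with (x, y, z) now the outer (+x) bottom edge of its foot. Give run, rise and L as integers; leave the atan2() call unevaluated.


// leg length = √(135² + 600²) = 615
// right-leg outer foot x = 2·135 + 87 = 357
// beam min-corner = (135, 0, 600)
translate([135, 0, 600]) cube([87, 1227, 46]);
translate([0, 111, 0]) rotate([0, atan2(135, 600), 0]) cube([32, 40, 615]);
translate([357, 111, 0]) mirror([1, 0, 0]) rotate([0, atan2(135, 600), 0]) cube([32, 40, 615]);
translate([0, 1076, 0]) rotate([0, atan2(135, 600), 0]) cube([32, 40, 615]);
translate([357, 1076, 0]) mirror([1, 0, 0]) rotate([0, atan2(135, 600), 0]) cube([32, 40, 615]);


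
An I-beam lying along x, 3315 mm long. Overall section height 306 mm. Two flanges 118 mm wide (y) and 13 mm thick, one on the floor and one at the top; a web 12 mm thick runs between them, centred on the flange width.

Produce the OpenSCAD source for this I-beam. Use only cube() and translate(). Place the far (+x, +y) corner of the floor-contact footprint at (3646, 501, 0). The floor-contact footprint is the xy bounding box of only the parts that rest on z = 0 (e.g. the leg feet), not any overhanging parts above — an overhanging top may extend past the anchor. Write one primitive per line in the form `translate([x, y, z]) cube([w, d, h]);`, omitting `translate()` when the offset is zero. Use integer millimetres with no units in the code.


translate([331, 383, 0]) cube([3315, 118, 13]);
translate([331, 436, 13]) cube([3315, 12, 280]);
translate([331, 383, 293]) cube([3315, 118, 13]);


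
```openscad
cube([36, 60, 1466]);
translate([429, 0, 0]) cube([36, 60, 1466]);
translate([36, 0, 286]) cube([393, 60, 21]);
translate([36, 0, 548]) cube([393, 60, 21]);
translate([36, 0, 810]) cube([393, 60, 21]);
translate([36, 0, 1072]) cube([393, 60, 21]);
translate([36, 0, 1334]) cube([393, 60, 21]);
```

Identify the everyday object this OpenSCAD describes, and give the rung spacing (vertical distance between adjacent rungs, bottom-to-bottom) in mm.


A ladder. The rung spacing is 262 mm.

Two tall 36×60 posts with 5 short bars between them — a ladder. Adjacent rungs sit at z = 286 and z = 548, so the spacing is 548 − 286 = 262 mm.


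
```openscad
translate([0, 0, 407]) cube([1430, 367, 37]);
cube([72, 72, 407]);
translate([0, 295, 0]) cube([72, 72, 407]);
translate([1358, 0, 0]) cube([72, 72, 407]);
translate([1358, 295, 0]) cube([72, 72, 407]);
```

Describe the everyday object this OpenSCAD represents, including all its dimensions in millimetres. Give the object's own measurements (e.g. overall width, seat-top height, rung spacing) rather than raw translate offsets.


A bench: a 1430×367 mm seat slab, 37 mm thick, top at z = 444 mm, on four 72×72 mm square legs flush with the seat corners and standing on z = 0.


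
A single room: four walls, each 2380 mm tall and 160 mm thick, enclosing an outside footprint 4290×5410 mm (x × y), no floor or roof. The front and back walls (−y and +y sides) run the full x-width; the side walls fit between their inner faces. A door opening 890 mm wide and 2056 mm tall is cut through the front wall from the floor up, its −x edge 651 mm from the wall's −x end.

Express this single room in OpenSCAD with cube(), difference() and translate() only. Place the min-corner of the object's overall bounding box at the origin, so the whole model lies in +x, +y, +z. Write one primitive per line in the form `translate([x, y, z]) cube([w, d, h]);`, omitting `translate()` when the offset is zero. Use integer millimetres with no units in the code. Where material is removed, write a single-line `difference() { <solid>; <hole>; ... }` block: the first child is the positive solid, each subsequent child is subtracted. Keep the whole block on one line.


difference() { cube([4290, 160, 2380]); translate([651, 0, 0]) cube([890, 160, 2056]); }
translate([0, 5250, 0]) cube([4290, 160, 2380]);
translate([0, 160, 0]) cube([160, 5090, 2380]);
translate([4130, 160, 0]) cube([160, 5090, 2380]);


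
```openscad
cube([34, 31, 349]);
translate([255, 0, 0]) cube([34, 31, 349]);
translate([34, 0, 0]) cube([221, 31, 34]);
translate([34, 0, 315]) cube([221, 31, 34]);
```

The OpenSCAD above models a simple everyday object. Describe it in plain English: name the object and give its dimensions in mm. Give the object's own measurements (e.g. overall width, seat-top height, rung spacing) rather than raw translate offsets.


A rectangular picture frame lying in the x–z plane (depth along y). The opening is 221 mm wide (x) by 281 mm tall (z), surrounded by a border 34 mm wide on all four sides. The frame is 31 mm deep and is made of two full-height vertical stiles with two horizontal rails fitted between them.


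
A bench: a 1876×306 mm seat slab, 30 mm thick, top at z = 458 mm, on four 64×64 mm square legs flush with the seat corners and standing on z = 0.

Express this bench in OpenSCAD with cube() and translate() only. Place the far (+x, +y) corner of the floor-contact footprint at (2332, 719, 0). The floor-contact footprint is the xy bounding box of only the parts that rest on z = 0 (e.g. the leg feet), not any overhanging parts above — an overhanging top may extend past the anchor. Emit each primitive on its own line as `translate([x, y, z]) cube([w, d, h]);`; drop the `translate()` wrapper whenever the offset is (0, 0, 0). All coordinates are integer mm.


// leg_h = 458 − 30 = 428
translate([456, 413, 428]) cube([1876, 306, 30]);
translate([456, 413, 0]) cube([64, 64, 428]);
translate([456, 655, 0]) cube([64, 64, 428]);
translate([2268, 413, 0]) cube([64, 64, 428]);
translate([2268, 655, 0]) cube([64, 64, 428]);
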